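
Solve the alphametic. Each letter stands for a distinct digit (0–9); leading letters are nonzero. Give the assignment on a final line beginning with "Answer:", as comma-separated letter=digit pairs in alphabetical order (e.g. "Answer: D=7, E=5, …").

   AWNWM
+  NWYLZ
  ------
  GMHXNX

Step 1. [col 1: M + Z ≡ X (mod 10)] M=2 is one option consistent with column 1 (M + Z ≡ X (mod 10), carry-in 0) — take it, so M=2.
Step 2. [G] adding two 5-digit numbers gives at most 5+1 digits, and here it does — G is that final carry and must be 1 ⇒ G=1.
Step 3. [col 1: M + Z ≡ X (mod 10)] several values work for X in column 1 (M + Z ≡ X (mod 10), carry-in 0); try X=8 ⇒ X=8.
Step 4. [col 1: M + Z ≡ X (mod 10)] column 1: given M=2, X=8, carry-in 0, and digits 1,2,8 already taken and all letters distinct, M+Z≡X (mod 10) forces Z=6. So Z=6.
Step 5. [col 2: W + L ≡ N (mod 10)] column 2 (W + L ≡ N (mod 10), carry-in 0) doesn't pin W yet; pick W=5 and continue. So W=5.
Step 6. [col 2: W + L ≡ N (mod 10)] no forcing yet in column 2 (carry-in 0); L=9 is free and consistent — try it ⇒ L=9.
Step 7. [col 2: W + L ≡ N (mod 10)] column 2: given W=5, L=9, carry-in 0, and digits 1,2,5,6,8,9 already taken and all letters distinct, W+L≡N (mod 10) forces N=4. So N=4.
Step 8. [col 3: N + Y ≡ X (mod 10)] column 3 reads N+Y+carry(1)=X with N=4, X=8; with digits 1,2,4,5,6,8,9 already taken and all letters distinct, the only value for Y is 3. So Y=3.
Step 9. [col 4: W + W ≡ H (mod 10)] in column 4 we have W+W≡H with carry-in 0; given W=5 and digits 1,2,3,4,5,6,8,9 already taken and all letters distinct, that pins H to 0 ⇒ H=0.
Step 10. [col 5: A + N ≡ M (mod 10)] column 5: given N=4, M=2, carry-in 1, and digits 0,1,2,3,4,5,6,8,9 already taken and all letters distinct, A+N≡M (mod 10) forces A=7 ⇒ A=7.

Answer: A=7, G=1, H=0, L=9, M=2, N=4, W=5, X=8, Y=3, Z=6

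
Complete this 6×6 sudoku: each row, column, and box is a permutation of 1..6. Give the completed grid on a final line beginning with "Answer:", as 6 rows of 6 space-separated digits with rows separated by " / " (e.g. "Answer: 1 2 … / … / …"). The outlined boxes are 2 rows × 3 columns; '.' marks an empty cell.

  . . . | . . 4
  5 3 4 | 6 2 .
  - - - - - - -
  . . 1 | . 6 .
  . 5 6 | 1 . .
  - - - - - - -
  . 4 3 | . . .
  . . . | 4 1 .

Step 1. [r3c2∈{2}] r3c2 is down to just 2. So r3c2=2.
Step 2. [r6c6∈{2,3,5,6}] row 6 places 3 nowhere but r6c6 ⇒ r6c6=3.
Step 3. [r5c4∈{2,5}] col 4 places 2 nowhere but r5c4. So r5c4=2.
Step 4. [r6c2∈{6}] r6c2 is down to just 6, so r6c2=6.
Step 5. [r1c3∈{2}] r1c3 has the single candidate 2, so r1c3=2.
Step 6. [r3c6∈{5}] nothing but 5 survives at r3c6, so r3c6=5.
Step 7. [r3c4∈{3}] r3c4's peers cover all but 3 ⇒ r3c4=3.
Step 8. [r3c1∈{4}] only 4 remains possible at r3c1. So r3c1=4.
Step 9. [r5c5∈{5}] r5c5 is down to just 5. So r5c5=5.
Step 10. [r1c1∈{1,6}] in row 1, 6 fits only at r1c1 ⇒ r1c1=6.
Step 11. [r4c1∈{3}] r4c1 has the single candidate 3, so r4c1=3.
Step 12. [r1c4∈{5}] r1c4 is down to just 5, so r1c4=5.
Step 13. [r1c2∈{1}] r1c2 has the single candidate 1. So r1c2=1.
Step 14. [r2c6∈{1}] r2c6 is down to just 1. So r2c6=1.
Step 15. [r6c1∈{2}] r6c1 is down to just 2. So r6c1=2.
Step 16. [r4c5∈{4}] r4c5 has the single candidate 4, so r4c5=4.
Step 17. [r1c5∈{3}] nothing but 3 survives at r1c5, so r1c5=3.
Step 18. [r5c6∈{6}] only 6 remains possible at r5c6 ⇒ r5c6=6.
Step 19. [r5c1∈{1}] r5c1's peers cover all but 1. So r5c1=1.
Step 20. [r6c3∈{5}] r6c3 is down to just 5 ⇒ r6c3=5.
Step 21. [r4c6∈{2}] r4c6 has the single candidate 2, so r4c6=2.

Answer: 6 1 2 5 3 4 / 5 3 4 6 2 1 / 4 2 1 3 6 5 / 3 5 6 1 4 2 / 1 4 3 2 5 6 / 2 6 5 4 1 3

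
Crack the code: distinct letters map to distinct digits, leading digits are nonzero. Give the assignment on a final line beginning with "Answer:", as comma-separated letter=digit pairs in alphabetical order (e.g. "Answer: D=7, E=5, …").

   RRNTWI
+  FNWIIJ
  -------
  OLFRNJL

Step 1. [O] O is the leading digit of a 7-digit sum of two 6-digit numbers; the final carry is exactly 1 ⇒ O=1.
Step 2. [col 1: I + J ≡ L (mod 10)] no forcing yet in column 1 (carry-in 0); J=9 is free and consistent — try it ⇒ J=9.
Step 3. [col 1: I + J ≡ L (mod 10)] column 1 (I + J ≡ L (mod 10), carry-in 0) doesn't pin I yet; pick I=5 and continue. So I=5.
Step 4. [col 1: I + J ≡ L (mod 10)] in column 1 we have I+J≡L with carry-in 0; given I=5, J=9 and digits 1,5,9 already taken and all letters distinct, that pins L to 4 ⇒ L=4.
Step 5. [col 2: W + I ≡ J (mod 10)] column 2 reads W+I+carry(1)=J with I=5, J=9; with digits 1,4,5,9 already taken and all letters distinct, the only value for W is 3. So W=3.
Step 6. [col 3: T + I ≡ N (mod 10)] column 3 (T + I ≡ N (mod 10), carry-in 0) doesn't pin N yet; pick N=2 and continue, so N=2.
Step 7. [col 3: T + I ≡ N (mod 10)] from column 3 (I=5, N=2, carry-in 0, digits 1,2,3,4,5,9 already taken and all letters distinct): T must equal 7, so T=7.
Step 8. [col 4: N + W ≡ R (mod 10)] column 4 reads N+W+carry(1)=R with N=2, W=3; with digits 1,2,3,4,5,7,9 already taken and all letters distinct, the only value for R is 6, so R=6.
Step 9. [col 5: R + N ≡ F (mod 10)] from column 5 (R=6, N=2, carry-in 0, digits 1,2,3,4,5,6,7,9 already taken and all letters distinct): F must equal 8. So F=8.

Answer: F=8, I=5, J=9, L=4, N=2, O=1, R=6, T=7, W=3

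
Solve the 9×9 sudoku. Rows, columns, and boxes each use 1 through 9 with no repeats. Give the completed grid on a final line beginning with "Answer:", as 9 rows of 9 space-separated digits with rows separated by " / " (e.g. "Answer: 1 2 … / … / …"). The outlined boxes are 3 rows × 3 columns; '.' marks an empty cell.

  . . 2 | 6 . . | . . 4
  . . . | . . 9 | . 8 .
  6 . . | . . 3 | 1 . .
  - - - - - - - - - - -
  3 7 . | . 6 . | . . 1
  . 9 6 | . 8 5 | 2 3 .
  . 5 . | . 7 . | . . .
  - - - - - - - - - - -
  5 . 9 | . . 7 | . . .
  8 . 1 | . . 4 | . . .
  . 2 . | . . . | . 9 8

Step 1. [r6c4∈{1,2,3,4,9}] in row 6, 3 fits only at r6c4 ⇒ r6c4=3.
Step 2. [r3c9∈{2,5,7,9}] across row 3, 9 lands solely at r3c9 ⇒ r3c9=9.
Step 3. [r6c9∈{6}] nothing but 6 survives at r6c9, so r6c9=6.
Step 4. [r2c7∈{3,5,6,7}] row 2 places 6 nowhere but r2c7. So r2c7=6.
Step 5. [r6c8∈{4}] r6c8 is down to just 4, so r6c8=4.
Step 6. [r4c8∈{5}] r4c8 is down to just 5 ⇒ r4c8=5.
Step 7. [r1c8∈{7}] nothing but 7 survives at r1c8, so r1c8=7.
Step 8. [r3c8∈{2}] r3c8 has the single candidate 2 ⇒ r3c8=2.
Step 9. [r4c4∈{2,4,9}] across box 5, 9 lands solely at r4c4 ⇒ r4c4=9.
Step 10. [r4c3∈{4,8}] in row 4, 4 fits only at r4c3 ⇒ r4c3=4.
Step 11. [r5c1∈{1}] nothing but 1 survives at r5c1 ⇒ r5c1=1.
Step 12. [r1c6∈{1,8}] in col 6, 8 fits only at r1c6 ⇒ r1c6=8.
Step 13. [r8c5∈{2,3,5,9}] r8c5 is the only open cell in row 8 admitting 9. So r8c5=9.
Step 14. [r7c8∈{1,6}] r7c8 is the only open cell in col 8 admitting 1 ⇒ r7c8=1.
Step 15. [r7c2∈{3,4,6}] r7c2 is the only open cell in row 7 admitting 6, so r7c2=6.
Step 16. [r8c2∈{3}] r8c2 is down to just 3 ⇒ r8c2=3.
Step 17. [r9c3∈{7}] nothing but 7 survives at r9c3, so r9c3=7.
Step 18. [r1c7∈{3,5}] in row 1, 3 fits only at r1c7, so r1c7=3.
Step 19. [r1c5∈{1,5}] row 1 places 5 nowhere but r1c5. So r1c5=5.
Step 20. [r3c5∈{4}] r3c5 is down to just 4 ⇒ r3c5=4.
Step 21. [r2c9∈{5}] r2c9's peers cover all but 5 ⇒ r2c9=5.
Step 22. [r6c6∈{1,2}] row 6 places 1 nowhere but r6c6, so r6c6=1.
Step 23. [r8c7∈{5,7}] col 7 places 7 nowhere but r8c7 ⇒ r8c7=7.
Step 24. [r9c7∈{4,5}] 5 has one home in col 7: r9c7 ⇒ r9c7=5.
Step 25. [r2c1∈{4,7}] across col 1, 7 lands solely at r2c1. So r2c1=7.
Step 26. [r8c9∈{2}] only 2 remains possible at r8c9, so r8c9=2.
Step 27. [r9c5∈{1,3}] r9c5 is the only open cell in row 9 admitting 3. So r9c5=3.
Step 28. [r2c5∈{1,2}] col 5 places 1 nowhere but r2c5, so r2c5=1.
Step 29. [r6c3∈{8}] r6c3 is down to just 8, so r6c3=8.
Step 30. [r7c5∈{2}] r7c5's peers cover all but 2 ⇒ r7c5=2.
Step 31. [r3c3∈{5}] nothing but 5 survives at r3c3, so r3c3=5.
Step 32. [r7c7∈{4}] r7c7 has the single candidate 4 ⇒ r7c7=4.
Step 33. [r9c4∈{1}] only 1 remains possible at r9c4 ⇒ r9c4=1.
Step 34. [r7c4∈{8}] only 8 remains possible at r7c4 ⇒ r7c4=8.
Step 35. [r2c2∈{4}] nothing but 4 survives at r2c2. So r2c2=4.
Step 36. [r4c7∈{8}] r4c7's peers cover all but 8 ⇒ r4c7=8.
Step 37. [r6c7∈{9}] nothing but 9 survives at r6c7 ⇒ r6c7=9.
Step 38. [r8c4∈{5}] only 5 remains possible at r8c4 ⇒ r8c4=5.
Step 39. [r5c4∈{4}] r5c4 is down to just 4 ⇒ r5c4=4.
Step 40. [r9c1∈{4}] r9c1 has the single candidate 4 ⇒ r9c1=4.
Step 41. [r1c1∈{9}] r1c1's peers cover all but 9. So r1c1=9.
Step 42. [r3c2∈{8}] r3c2 is down to just 8. So r3c2=8.
Step 43. [r5c9∈{7}] r5c9's peers cover all but 7, so r5c9=7.
Step 44. [r7c9∈{3}] nothing but 3 survives at r7c9. So r7c9=3.
Step 45. [r8c8∈{6}] only 6 remains possible at r8c8, so r8c8=6.
Step 46. [r3c4∈{7}] r3c4's peers cover all but 7, so r3c4=7.
Step 47. [r6c1∈{2}] nothing but 2 survives at r6c1, so r6c1=2.
Step 48. [r2c4∈{2}] r2c4 has the single candidate 2 ⇒ r2c4=2.
Step 49. [r2c3∈{3}] r2c3 is down to just 3, so r2c3=3.
Step 50. [r1c2∈{1}] r1c2's peers cover all but 1. So r1c2=1.
Step 51. [r4c6∈{2}] r4c6 has the single candidate 2, so r4c6=2.
Step 52. [r9c6∈{6}] r9c6 is down to just 6. So r9c6=6.

Answer: 9 1 2 6 5 8 3 7 4 / 7 4 3 2 1 9 6 8 5 / 6 8 5 7 4 3 1 2 9 / 3 7 4 9 6 2 8 5 1 / 1 9 6 4 8 5 2 3 7 / 2 5 8 3 7 1 9 4 6 / 5 6 9 8 2 7 4 1 3 / 8 3 1 5 9 4 7 6 2 / 4 2 7 1 3 6 5 9 8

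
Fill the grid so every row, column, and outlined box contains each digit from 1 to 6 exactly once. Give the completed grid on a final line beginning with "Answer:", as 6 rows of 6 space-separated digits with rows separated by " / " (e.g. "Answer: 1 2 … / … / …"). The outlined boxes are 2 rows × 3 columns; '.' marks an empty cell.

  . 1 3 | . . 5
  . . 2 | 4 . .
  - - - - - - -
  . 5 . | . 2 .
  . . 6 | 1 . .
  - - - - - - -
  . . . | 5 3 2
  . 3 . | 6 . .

Step 1. [r1c1∈{4,6}] across row 1, 4 lands solely at r1c1 ⇒ r1c1=4.
Step 2. [r2c6∈{1,3,6}] in row 2, 3 fits only at r2c6, so r2c6=3.
Step 3. [r4c6∈{4}] only 4 remains possible at r4c6, so r4c6=4.
Step 4. [r6c1∈{1,2,5}] in row 6, 2 fits only at r6c1. So r6c1=2.
Step 5. [r5c2∈{4,6}] col 2 places 4 nowhere but r5c2 ⇒ r5c2=4.
Step 6. [r5c3∈{1}] only 1 remains possible at r5c3. So r5c3=1.
Step 7. [r2c2∈{6}] r2c2 is down to just 6, so r2c2=6.
Step 8. [r6c6∈{1}] r6c6 has the single candidate 1 ⇒ r6c6=1.
Step 9. [r4c1∈{3}] r4c1 is down to just 3. So r4c1=3.
Step 10. [r3c4∈{3}] r3c4's peers cover all but 3, so r3c4=3.
Step 11. [r3c1∈{1}] only 1 remains possible at r3c1 ⇒ r3c1=1.
Step 12. [r1c4∈{2}] r1c4 has the single candidate 2 ⇒ r1c4=2.
Step 13. [r2c5∈{1}] nothing but 1 survives at r2c5, so r2c5=1.
Step 14. [r4c5∈{5}] nothing but 5 survives at r4c5 ⇒ r4c5=5.
Step 15. [r3c3∈{4}] r3c3 has the single candidate 4, so r3c3=4.
Step 16. [r5c1∈{6}] r5c1 has the single candidate 6, so r5c1=6.
Step 17. [r1c5∈{6}] r1c5 is down to just 6. So r1c5=6.
Step 18. [r6c5∈{4}] only 4 remains possible at r6c5 ⇒ r6c5=4.
Step 19. [r4c2∈{2}] r4c2 is down to just 2 ⇒ r4c2=2.
Step 20. [r6c3∈{5}] r6c3 has the single candidate 5. So r6c3=5.
Step 21. [r2c1∈{5}] r2c1's peers cover all but 5, so r2c1=5.
Step 22. [r3c6∈{6}] r3c6's peers cover all but 6 ⇒ r3c6=6.

Answer: 4 1 3 2 6 5 / 5 6 2 4 1 3 / 1 5 4 3 2 6 / 3 2 6 1 5 4 / 6 4 1 5 3 2 / 2 3 5 6 4 1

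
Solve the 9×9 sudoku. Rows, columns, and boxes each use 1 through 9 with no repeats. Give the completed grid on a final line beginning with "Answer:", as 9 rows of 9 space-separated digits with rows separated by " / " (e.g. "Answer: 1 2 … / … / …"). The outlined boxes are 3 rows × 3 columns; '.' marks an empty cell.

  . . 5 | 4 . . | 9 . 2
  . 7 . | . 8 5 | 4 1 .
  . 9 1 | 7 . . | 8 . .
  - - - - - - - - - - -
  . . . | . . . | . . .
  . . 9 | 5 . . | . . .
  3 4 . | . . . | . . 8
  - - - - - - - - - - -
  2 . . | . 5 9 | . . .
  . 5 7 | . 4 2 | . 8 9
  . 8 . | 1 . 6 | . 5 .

Step 1. [r2c1∈{6}] r2c1 has the single candidate 6. So r2c1=6.
Step 2. [r2c9∈{3}] nothing but 3 survives at r2c9. So r2c9=3.
Step 3. [r8c7∈{1,3,6}] in row 8, 6 fits only at r8c7. So r8c7=6.
Step 4. [r3c5∈{2,3,6}] in row 3, 2 fits only at r3c5. So r3c5=2.
Step 5. [r1c5∈{1,3,6}] in box 2, 6 fits only at r1c5, so r1c5=6.
Step 6. [r4c3∈{2,6,8}] 8 has one home in col 3: r4c3, so r4c3=8.
Step 7. [r9c5∈{3,7}] in box 8, 7 fits only at r9c5 ⇒ r9c5=7.
Step 8. [r9c9∈{4}] r9c9 is down to just 4 ⇒ r9c9=4.
Step 9. [r6c7∈{1,2,5,7}] across row 6, 5 lands solely at r6c7, so r6c7=5.
Step 10. [r1c8∈{7}] nothing but 7 survives at r1c8, so r1c8=7.
Step 11. [r7c8∈{3}] r7c8 has the single candidate 3 ⇒ r7c8=3.
Step 12. [r1c6∈{1,3}] r1c6 is the only open cell in row 1 admitting 1. So r1c6=1.
Step 13. [r3c8∈{6}] only 6 remains possible at r3c8, so r3c8=6.
Step 14. [r5c6∈{3,4,7,8}] in row 5, 8 fits only at r5c6. So r5c6=8.
Step 15. [r6c5∈{1,9}] across row 6, 1 lands solely at r6c5. So r6c5=1.
Step 16. [r5c5∈{3}] r5c5 is down to just 3. So r5c5=3.
Step 17. [r4c7∈{1,2,3,7}] across row 4, 3 lands solely at r4c7, so r4c7=3.
Step 18. [r8c1∈{1}] nothing but 1 survives at r8c1, so r8c1=1.
Step 19. [r7c2∈{6}] r7c2's peers cover all but 6 ⇒ r7c2=6.
Step 20. [r4c5∈{9}] r4c5's peers cover all but 9. So r4c5=9.
Step 21. [r5c1∈{7}] r5c1 is down to just 7. So r5c1=7.
Step 22. [r4c9∈{1,6,7}] in box 6, 7 fits only at r4c9, so r4c9=7.
Step 23. [r6c3∈{2,6}] across col 3, 6 lands solely at r6c3, so r6c3=6.
Step 24. [r5c8∈{2,4}] 4 has one home in row 5: r5c8. So r5c8=4.
Step 25. [r4c8∈{2}] nothing but 2 survives at r4c8 ⇒ r4c8=2.
Step 26. [r5c7∈{1}] only 1 remains possible at r5c7 ⇒ r5c7=1.
Step 27. [r7c7∈{7}] r7c7 is down to just 7, so r7c7=7.
Step 28. [r5c9∈{6}] only 6 remains possible at r5c9. So r5c9=6.
Step 29. [r4c2∈{1}] r4c2's peers cover all but 1 ⇒ r4c2=1.
Step 30. [r7c4∈{8}] only 8 remains possible at r7c4 ⇒ r7c4=8.
Step 31. [r9c7∈{2}] r9c7's peers cover all but 2. So r9c7=2.
Step 32. [r2c3∈{2}] only 2 remains possible at r2c3 ⇒ r2c3=2.
Step 33. [r6c8∈{9}] r6c8's peers cover all but 9, so r6c8=9.
Step 34. [r3c6∈{3}] r3c6 is down to just 3. So r3c6=3.
Step 35. [r2c4∈{9}] r2c4's peers cover all but 9, so r2c4=9.
Step 36. [r1c1∈{8}] r1c1 is down to just 8, so r1c1=8.
Step 37. [r7c9∈{1}] r7c9 is down to just 1. So r7c9=1.
Step 38. [r5c2∈{2}] nothing but 2 survives at r5c2 ⇒ r5c2=2.
Step 39. [r4c4∈{6}] nothing but 6 survives at r4c4 ⇒ r4c4=6.
Step 40. [r6c4∈{2}] only 2 remains possible at r6c4 ⇒ r6c4=2.
Step 41. [r4c6∈{4}] r4c6's peers cover all but 4. So r4c6=4.
Step 42. [r4c1∈{5}] nothing but 5 survives at r4c1 ⇒ r4c1=5.
Step 43. [r1c2∈{3}] r1c2 has the single candidate 3. So r1c2=3.
Step 44. [r9c3∈{3}] only 3 remains possible at r9c3, so r9c3=3.
Step 45. [r8c4∈{3}] r8c4 is down to just 3, so r8c4=3.
Step 46. [r7c3∈{4}] only 4 remains possible at r7c3 ⇒ r7c3=4.
Step 47. [r3c9∈{5}] r3c9 is down to just 5. So r3c9=5.
Step 48. [r6c6∈{7}] r6c6 is down to just 7, so r6c6=7.
Step 49. [r3c1∈{4}] r3c1 has the single candidate 4, so r3c1=4.
Step 50. [r9c1∈{9}] r9c1 is down to just 9, so r9c1=9.

Answer: 8 3 5 4 6 1 9 7 2 / 6 7 2 9 8 5 4 1 3 / 4 9 1 7 2 3 8 6 5 / 5 1 8 6 9 4 3 2 7 / 7 2 9 5 3 8 1 4 6 / 3 4 6 2 1 7 5 9 8 / 2 6 4 8 5 9 7 3 1 / 1 5 7 3 4 2 6 8 9 / 9 8 3 1 7 6 2 5 4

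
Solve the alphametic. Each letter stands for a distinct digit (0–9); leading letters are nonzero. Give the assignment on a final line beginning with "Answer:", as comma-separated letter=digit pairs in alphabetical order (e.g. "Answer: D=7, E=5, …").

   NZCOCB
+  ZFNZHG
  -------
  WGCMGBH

Step 1. [col 1: B + G ≡ H (mod 10)] no forcing yet in column 1 (carry-in 0); G=6 is free and consistent — try it, so G=6.
Step 2. [col 1: B + G ≡ H (mod 10)] column 1 (B + G ≡ H (mod 10), carry-in 0) doesn't pin H yet; pick H=0 and continue, so H=0.
Step 3. [col 1: B + G ≡ H (mod 10)] in column 1 we have B+G≡H with carry-in 0; given G=6, H=0 and digits 0,6 already taken and all letters distinct, that pins B to 4 ⇒ B=4.
Step 4. [col 2: C + H ≡ B (mod 10)] column 2 reads C+H+carry(1)=B with H=0, B=4; with digits 0,4,6 already taken and all letters distinct, the only value for C is 3, so C=3.
Step 5. [col 3: O + Z ≡ G (mod 10)] several values work for Z in column 3 (O + Z ≡ G (mod 10), carry-in 0); try Z=7, so Z=7.
Step 6. [W] W is the leading digit of a 7-digit sum of two 6-digit numbers; the final carry is exactly 1 ⇒ W=1.
Step 7. [col 3: O + Z ≡ G (mod 10)] from column 3 (Z=7, G=6, carry-in 0, digits 0,1,3,4,6,7 already taken and all letters distinct): O must equal 9. So O=9.
Step 8. [col 4: C + N ≡ M (mod 10)] from column 4 (C=3, carry-in 1, digits 0,1,3,4,6,7,9 already taken and all letters distinct): M must equal 2 ⇒ M=2.
Step 9. [col 4: C + N ≡ M (mod 10)] in column 4 we have C+N≡M with carry-in 1; given C=3, M=2 and digits 0,1,2,3,4,6,7,9 already taken and all letters distinct, that pins N to 8. So N=8.
Step 10. [col 5: Z + F ≡ C (mod 10)] from column 5 (Z=7, C=3, carry-in 1, digits 0,1,2,3,4,6,7,8,9 already taken and all letters distinct): F must equal 5, so F=5.

Answer: B=4, C=3, F=5, G=6, H=0, M=2, N=8, O=9, W=1, Z=7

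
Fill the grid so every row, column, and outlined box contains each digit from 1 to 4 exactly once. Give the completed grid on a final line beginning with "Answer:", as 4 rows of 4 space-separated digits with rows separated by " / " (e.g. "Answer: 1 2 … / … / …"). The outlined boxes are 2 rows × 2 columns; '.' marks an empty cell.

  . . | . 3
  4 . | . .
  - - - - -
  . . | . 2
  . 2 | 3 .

Step 1. [r2c4∈{1}] r2c4 has the single candidate 1, so r2c4=1.
Step 2. [r3c2∈{1,3,4}] 4 has one home in col 2: r3c2. So r3c2=4.
Step 3. [r1c1∈{1,2}] r1c1 is the only open cell in col 1 admitting 2, so r1c1=2.
Step 4. [r3c3∈{1}] r3c3's peers cover all but 1, so r3c3=1.
Step 5. [r2c2∈{3}] only 3 remains possible at r2c2. So r2c2=3.
Step 6. [r4c1∈{1}] r4c1 has the single candidate 1. So r4c1=1.
Step 7. [r1c2∈{1}] nothing but 1 survives at r1c2, so r1c2=1.
Step 8. [r4c4∈{4}] r4c4 has the single candidate 4, so r4c4=4.
Step 9. [r1c3∈{4}] only 4 remains possible at r1c3, so r1c3=4.
Step 10. [r2c3∈{2}] only 2 remains possible at r2c3 ⇒ r2c3=2.
Step 11. [r3c1∈{3}] r3c1 is down to just 3. So r3c1=3.

Answer: 2 1 4 3 / 4 3 2 1 / 3 4 1 2 / 1 2 3 4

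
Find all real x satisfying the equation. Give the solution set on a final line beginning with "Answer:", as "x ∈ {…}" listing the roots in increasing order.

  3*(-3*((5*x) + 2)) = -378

Step 1. [3*(-3*((5*x) + 2)) = -378] LHS = 3·(…); ÷3 both sides. So div: -3*((5*x) + 2) = -126.
Step 2. [-3*((5*x) + 2) = -126] LHS = -3·(…); ÷-3 both sides. So div: (5*x) + 2 = 42.
Step 3. [(5*x) + 2 = 42] 2 comes off first (subtract 2), so sub: 5*x = 40.
Step 4. [5*x = 40] LHS = 5·(…); ÷5 both sides. So div: x = 8.

Answer: x ∈ {8}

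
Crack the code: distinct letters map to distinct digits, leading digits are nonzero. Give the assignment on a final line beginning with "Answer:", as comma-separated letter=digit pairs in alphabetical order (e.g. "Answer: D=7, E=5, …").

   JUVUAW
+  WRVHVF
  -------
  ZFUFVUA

Step 1. [col 1: W + F ≡ A (mod 10)] no forcing yet in column 1 (carry-in 0); W=8 is free and consistent — try it. So W=8.
Step 2. [col 1: W + F ≡ A (mod 10)] several values work for F in column 1 (W + F ≡ A (mod 10), carry-in 0); try F=4. So F=4.
Step 3. [col 1: W + F ≡ A (mod 10)] column 1: given W=8, F=4, carry-in 0, and digits 4,8 already taken and all letters distinct, W+F≡A (mod 10) forces A=2 ⇒ A=2.
Step 4. [col 2: A + V ≡ U (mod 10)] column 2 (A + V ≡ U (mod 10), carry-in 1) doesn't pin U yet; pick U=0 and continue. So U=0.
Step 5. [col 2: A + V ≡ U (mod 10)] from column 2 (A=2, U=0, carry-in 1, digits 0,2,4,8 already taken and all letters distinct): V must equal 7, so V=7.
Step 6. [Z] Z is the leading digit of a 7-digit sum of two 6-digit numbers; the final carry is exactly 1 ⇒ Z=1.
Step 7. [col 3: U + H ≡ V (mod 10)] column 3 reads U+H+carry(1)=V with U=0, V=7; with digits 0,1,2,4,7,8 already taken and all letters distinct, the only value for H is 6 ⇒ H=6.
Step 8. [col 5: U + R ≡ U (mod 10)] from column 5 (U=0, carry-in 1, digits 0,1,2,4,6,7,8 already taken and all letters distinct): R must equal 9. So R=9.
Step 9. [col 6: J + W ≡ F (mod 10)] column 6 reads J+W+carry(1)=F with W=8, F=4; with digits 0,1,2,4,6,7,8,9 already taken and all letters distinct, the only value for J is 5, so J=5.

Answer: A=2, F=4, H=6, J=5, R=9, U=0, V=7, W=8, Z=1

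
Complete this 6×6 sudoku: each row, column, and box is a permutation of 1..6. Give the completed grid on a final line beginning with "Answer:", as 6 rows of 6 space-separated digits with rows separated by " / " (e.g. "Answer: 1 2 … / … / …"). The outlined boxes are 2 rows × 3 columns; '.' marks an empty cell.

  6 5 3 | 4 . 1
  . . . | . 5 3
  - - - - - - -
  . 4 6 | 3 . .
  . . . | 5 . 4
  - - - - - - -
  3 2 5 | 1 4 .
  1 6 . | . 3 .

Step 1. [r4c1∈{2}] r4c1 has the single candidate 2, so r4c1=2.
Step 2. [r2c3∈{1,2,4}] across col 3, 2 lands solely at r2c3. So r2c3=2.
Step 3. [r4c3∈{1}] r4c3 is down to just 1. So r4c3=1.
Step 4. [r3c6∈{2}] nothing but 2 survives at r3c6, so r3c6=2.
Step 5. [r2c4∈{6}] only 6 remains possible at r2c4, so r2c4=6.
Step 6. [r4c2∈{3}] nothing but 3 survives at r4c2, so r4c2=3.
Step 7. [r2c1∈{4}] r2c1's peers cover all but 4, so r2c1=4.
Step 8. [r6c6∈{5}] only 5 remains possible at r6c6 ⇒ r6c6=5.
Step 9. [r5c6∈{6}] r5c6 is down to just 6, so r5c6=6.
Step 10. [r1c5∈{2}] nothing but 2 survives at r1c5. So r1c5=2.
Step 11. [r4c5∈{6}] nothing but 6 survives at r4c5. So r4c5=6.
Step 12. [r6c4∈{2}] nothing but 2 survives at r6c4 ⇒ r6c4=2.
Step 13. [r3c5∈{1}] nothing but 1 survives at r3c5, so r3c5=1.
Step 14. [r6c3∈{4}] r6c3's peers cover all but 4. So r6c3=4.
Step 15. [r2c2∈{1}] nothing but 1 survives at r2c2. So r2c2=1.
Step 16. [r3c1∈{5}] r3c1 is down to just 5, so r3c1=5.

Answer: 6 5 3 4 2 1 / 4 1 2 6 5 3 / 5 4 6 3 1 2 / 2 3 1 5 6 4 / 3 2 5 1 4 6 / 1 6 4 2 3 5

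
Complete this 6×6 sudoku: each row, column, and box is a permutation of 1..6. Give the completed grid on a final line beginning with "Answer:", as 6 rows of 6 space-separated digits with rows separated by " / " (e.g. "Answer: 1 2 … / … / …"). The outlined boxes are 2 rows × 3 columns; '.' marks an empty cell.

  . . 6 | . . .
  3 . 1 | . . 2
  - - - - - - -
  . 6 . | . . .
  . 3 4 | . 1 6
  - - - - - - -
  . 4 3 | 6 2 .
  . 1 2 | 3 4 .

Step 1. [r5c1∈{5}] r5c1 has the single candidate 5 ⇒ r5c1=5.
Step 2. [r4c4∈{2,5}] 5 has one home in row 4: r4c4, so r4c4=5.
Step 3. [r1c1∈{2,4}] 4 has one home in col 1: r1c1. So r1c1=4.
Step 4. [r3c6∈{3,4}] r3c6 is the only open cell in col 6 admitting 4. So r3c6=4.
Step 5. [r1c6∈{1,3,5}] col 6 places 3 nowhere but r1c6, so r1c6=3.
Step 6. [r1c5∈{5}] nothing but 5 survives at r1c5 ⇒ r1c5=5.
Step 7. [r4c1∈{2}] r4c1 has the single candidate 2 ⇒ r4c1=2.
Step 8. [r6c1∈{6}] only 6 remains possible at r6c1, so r6c1=6.
Step 9. [r2c4∈{4}] r2c4's peers cover all but 4 ⇒ r2c4=4.
Step 10. [r6c6∈{5}] r6c6's peers cover all but 5, so r6c6=5.
Step 11. [r3c3∈{5}] nothing but 5 survives at r3c3. So r3c3=5.
Step 12. [r1c2∈{2}] nothing but 2 survives at r1c2, so r1c2=2.
Step 13. [r2c5∈{6}] only 6 remains possible at r2c5 ⇒ r2c5=6.
Step 14. [r3c1∈{1}] nothing but 1 survives at r3c1. So r3c1=1.
Step 15. [r1c4∈{1}] only 1 remains possible at r1c4, so r1c4=1.
Step 16. [r2c2∈{5}] r2c2's peers cover all but 5 ⇒ r2c2=5.
Step 17. [r3c4∈{2}] r3c4 has the single candidate 2, so r3c4=2.
Step 18. [r3c5∈{3}] r3c5's peers cover all but 3, so r3c5=3.
Step 19. [r5c6∈{1}] only 1 remains possible at r5c6, so r5c6=1.

Answer: 4 2 6 1 5 3 / 3 5 1 4 6 2 / 1 6 5 2 3 4 / 2 3 4 5 1 6 / 5 4 3 6 2 1 / 6 1 2 3 4 5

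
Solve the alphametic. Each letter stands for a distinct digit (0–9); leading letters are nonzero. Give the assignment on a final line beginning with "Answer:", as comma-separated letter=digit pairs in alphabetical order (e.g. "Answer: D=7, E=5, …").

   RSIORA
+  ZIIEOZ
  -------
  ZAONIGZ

Step 1. [col 1: A + Z ≡ Z (mod 10)] from column 1 (nothing yet, carry-in 0, all letters distinct, none taken yet): A must equal 0 ⇒ A=0.
Step 2. [col 1: A + Z ≡ Z (mod 10)] no forcing yet in column 1 (carry-in 0); Z=1 is free and consistent — try it. So Z=1.
Step 3. [col 2: R + O ≡ G (mod 10)] no forcing yet in column 2 (carry-in 0); R=9 is free and consistent — try it ⇒ R=9.
Step 4. [col 2: R + O ≡ G (mod 10)] G=7 is one option consistent with column 2 (R + O ≡ G (mod 10), carry-in 0) — take it, so G=7.
Step 5. [col 2: R + O ≡ G (mod 10)] column 2: given R=9, G=7, carry-in 0, and digits 0,1,7,9 already taken and all letters distinct, R+O≡G (mod 10) forces O=8. So O=8.
Step 6. [col 3: O + E ≡ I (mod 10)] E=3 is one option consistent with column 3 (O + E ≡ I (mod 10), carry-in 1) — take it, so E=3.
Step 7. [col 3: O + E ≡ I (mod 10)] column 3 reads O+E+carry(1)=I with O=8, E=3; with digits 0,1,3,7,8,9 already taken and all letters distinct, the only value for I is 2 ⇒ I=2.
Step 8. [col 4: I + I ≡ N (mod 10)] from column 4 (I=2, carry-in 1, digits 0,1,2,3,7,8,9 already taken and all letters distinct): N must equal 5. So N=5.
Step 9. [col 5: S + I ≡ O (mod 10)] in column 5 we have S+I≡O with carry-in 0; given I=2, O=8 and digits 0,1,2,3,5,7,8,9 already taken and all letters distinct, that pins S to 6 ⇒ S=6.

Answer: A=0, E=3, G=7, I=2, N=5, O=8, R=9, S=6, Z=1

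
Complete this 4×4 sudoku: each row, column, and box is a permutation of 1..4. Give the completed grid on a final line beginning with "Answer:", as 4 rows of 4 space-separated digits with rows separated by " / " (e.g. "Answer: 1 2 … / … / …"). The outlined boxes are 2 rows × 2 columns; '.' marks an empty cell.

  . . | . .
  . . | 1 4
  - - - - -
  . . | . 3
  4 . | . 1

Step 1. [r1c2∈{1,2,3,4}] 4 has one home in row 1: r1c2, so r1c2=4.
Step 2. [r1c1∈{1,2,3}] r1c1 is the only open cell in row 1 admitting 1. So r1c1=1.
Step 3. [r3c1∈{2}] nothing but 2 survives at r3c1 ⇒ r3c1=2.
Step 4. [r4c2∈{3}] only 3 remains possible at r4c2, so r4c2=3.
Step 5. [r1c3∈{2,3}] 3 has one home in row 1: r1c3 ⇒ r1c3=3.
Step 6. [r1c4∈{2}] r1c4 is down to just 2. So r1c4=2.
Step 7. [r2c1∈{3}] r2c1 has the single candidate 3. So r2c1=3.
Step 8. [r4c3∈{2}] r4c3's peers cover all but 2, so r4c3=2.
Step 9. [r2c2∈{2}] nothing but 2 survives at r2c2. So r2c2=2.
Step 10. [r3c3∈{4}] r3c3 has the single candidate 4, so r3c3=4.
Step 11. [r3c2∈{1}] r3c2's peers cover all but 1. So r3c2=1.

Answer: 1 4 3 2 / 3 2 1 4 / 2 1 4 3 / 4 3 2 1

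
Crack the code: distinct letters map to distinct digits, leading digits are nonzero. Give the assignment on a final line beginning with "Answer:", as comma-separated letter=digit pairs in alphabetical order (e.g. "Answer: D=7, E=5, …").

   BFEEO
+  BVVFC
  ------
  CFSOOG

Step 1. [col 1: O + C ≡ G (mod 10)] C=1 is one option consistent with column 1 (O + C ≡ G (mod 10), carry-in 0) — take it. So C=1.
Step 2. [col 1: O + C ≡ G (mod 10)] column 1 (O + C ≡ G (mod 10), carry-in 0) doesn't pin O yet; pick O=2 and continue, so O=2.
Step 3. [col 1: O + C ≡ G (mod 10)] in column 1 we have O+C≡G with carry-in 0; given O=2, C=1 and digits 1,2 already taken and all letters distinct, that pins G to 3. So G=3.
Step 4. [col 2: E + F ≡ O (mod 10)] column 2 (E + F ≡ O (mod 10), carry-in 0) doesn't pin F yet; pick F=7 and continue ⇒ F=7.
Step 5. [col 2: E + F ≡ O (mod 10)] from column 2 (F=7, O=2, carry-in 0, digits 1,2,3,7 already taken and all letters distinct): E must equal 5 ⇒ E=5.
Step 6. [col 3: E + V ≡ O (mod 10)] column 3: given E=5, O=2, carry-in 1, and digits 1,2,3,5,7 already taken and all letters distinct, E+V≡O (mod 10) forces V=6, so V=6.
Step 7. [col 4: F + V ≡ S (mod 10)] from column 4 (F=7, V=6, carry-in 1, digits 1,2,3,5,6,7 already taken and all letters distinct): S must equal 4 ⇒ S=4.
Step 8. [col 5: B + B ≡ F (mod 10)] column 5 reads B+B+carry(1)=F with F=7; with digits 1,2,3,4,5,6,7 already taken and all letters distinct, the only value for B is 8. So B=8.

Answer: B=8, C=1, E=5, F=7, G=3, O=2, S=4, V=6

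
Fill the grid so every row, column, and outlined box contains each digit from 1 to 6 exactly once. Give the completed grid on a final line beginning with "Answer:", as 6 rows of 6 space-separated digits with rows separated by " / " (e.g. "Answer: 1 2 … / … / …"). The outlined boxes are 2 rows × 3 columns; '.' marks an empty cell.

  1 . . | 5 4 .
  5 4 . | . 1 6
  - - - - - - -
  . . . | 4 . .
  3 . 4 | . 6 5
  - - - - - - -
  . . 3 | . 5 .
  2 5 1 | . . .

Step 1. [r3c5∈{2,3}] r3c5 is the only open cell in col 5 admitting 2, so r3c5=2.
Step 2. [r5c2∈{6}] r5c2 has the single candidate 6, so r5c2=6.
Step 3. [r3c6∈{1,3}] row 3 places 3 nowhere but r3c6, so r3c6=3.
Step 4. [r1c6∈{2}] nothing but 2 survives at r1c6, so r1c6=2.
Step 5. [r4c4∈{1}] nothing but 1 survives at r4c4, so r4c4=1.
Step 6. [r6c5∈{3}] r6c5 is down to just 3. So r6c5=3.
Step 7. [r5c6∈{1,4}] r5c6 is the only open cell in row 5 admitting 1. So r5c6=1.
Step 8. [r3c1∈{6}] only 6 remains possible at r3c1. So r3c1=6.
Step 9. [r3c3∈{5}] only 5 remains possible at r3c3. So r3c3=5.
Step 10. [r1c3∈{6}] nothing but 6 survives at r1c3, so r1c3=6.
Step 11. [r3c2∈{1}] r3c2 has the single candidate 1, so r3c2=1.
Step 12. [r6c6∈{4}] only 4 remains possible at r6c6 ⇒ r6c6=4.
Step 13. [r6c4∈{6}] r6c4's peers cover all but 6, so r6c4=6.
Step 14. [r5c4∈{2}] r5c4 is down to just 2 ⇒ r5c4=2.
Step 15. [r5c1∈{4}] r5c1's peers cover all but 4, so r5c1=4.
Step 16. [r1c2∈{3}] r1c2's peers cover all but 3 ⇒ r1c2=3.
Step 17. [r4c2∈{2}] r4c2's peers cover all but 2. So r4c2=2.
Step 18. [r2c3∈{2}] r2c3's peers cover all but 2 ⇒ r2c3=2.
Step 19. [r2c4∈{3}] r2c4's peers cover all but 3, so r2c4=3.

Answer: 1 3 6 5 4 2 / 5 4 2 3 1 6 / 6 1 5 4 2 3 / 3 2 4 1 6 5 / 4 6 3 2 5 1 / 2 5 1 6 3 4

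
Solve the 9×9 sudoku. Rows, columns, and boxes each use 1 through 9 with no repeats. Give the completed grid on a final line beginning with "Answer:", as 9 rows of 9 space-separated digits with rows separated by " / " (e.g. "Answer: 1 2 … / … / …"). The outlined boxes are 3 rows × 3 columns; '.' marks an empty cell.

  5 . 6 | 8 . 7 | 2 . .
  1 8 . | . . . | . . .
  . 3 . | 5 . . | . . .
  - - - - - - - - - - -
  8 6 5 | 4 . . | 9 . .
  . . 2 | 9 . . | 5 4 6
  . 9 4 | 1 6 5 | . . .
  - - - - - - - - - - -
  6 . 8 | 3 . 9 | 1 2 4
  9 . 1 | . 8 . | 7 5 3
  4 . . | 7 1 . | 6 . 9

Step 1. [r9c6∈{2}] r9c6 has the single candidate 2, so r9c6=2.
Step 2. [r4c6∈{3}] r4c6 has the single candidate 3. So r4c6=3.
Step 3. [r4c5∈{2,7}] r4c5 is the only open cell in box 5 admitting 2. So r4c5=2.
Step 4. [r1c9∈{1}] nothing but 1 survives at r1c9 ⇒ r1c9=1.
Step 5. [r4c9∈{7}] r4c9 is down to just 7. So r4c9=7.
Step 6. [r6c1∈{3,7}] r6c1 is the only open cell in row 6 admitting 7. So r6c1=7.
Step 7. [r3c9∈{8}] nothing but 8 survives at r3c9, so r3c9=8.
Step 8. [r3c7∈{4}] only 4 remains possible at r3c7, so r3c7=4.
Step 9. [r3c5∈{9}] nothing but 9 survives at r3c5, so r3c5=9.
Step 10. [r2c7∈{3}] r2c7's peers cover all but 3. So r2c7=3.
Step 11. [r2c5∈{4}] r2c5's peers cover all but 4. So r2c5=4.
Step 12. [r2c6∈{6}] r2c6 is down to just 6, so r2c6=6.
Step 13. [r2c3∈{7,9}] 9 has one home in col 3: r2c3. So r2c3=9.
Step 14. [r3c8∈{6,7}] r3c8 is the only open cell in row 3 admitting 6, so r3c8=6.
Step 15. [r6c8∈{3,8}] in row 6, 3 fits only at r6c8 ⇒ r6c8=3.
Step 16. [r9c2∈{5}] r9c2's peers cover all but 5, so r9c2=5.
Step 17. [r5c5∈{7}] r5c5 has the single candidate 7. So r5c5=7.
Step 18. [r3c3∈{7}] r3c3's peers cover all but 7 ⇒ r3c3=7.
Step 19. [r5c6∈{8}] r5c6 is down to just 8, so r5c6=8.
Step 20. [r2c4∈{2}] only 2 remains possible at r2c4, so r2c4=2.
Step 21. [r9c8∈{8}] r9c8 has the single candidate 8 ⇒ r9c8=8.
Step 22. [r7c5∈{5}] r7c5 has the single candidate 5, so r7c5=5.
Step 23. [r3c6∈{1}] r3c6's peers cover all but 1, so r3c6=1.
Step 24. [r4c8∈{1}] nothing but 1 survives at r4c8. So r4c8=1.
Step 25. [r1c5∈{3}] r1c5's peers cover all but 3 ⇒ r1c5=3.
Step 26. [r6c9∈{2}] r6c9's peers cover all but 2, so r6c9=2.
Step 27. [r1c2∈{4}] r1c2 has the single candidate 4, so r1c2=4.
Step 28. [r2c9∈{5}] r2c9's peers cover all but 5, so r2c9=5.
Step 29. [r5c1∈{3}] r5c1 is down to just 3, so r5c1=3.
Step 30. [r1c8∈{9}] r1c8's peers cover all but 9. So r1c8=9.
Step 31. [r8c6∈{4}] r8c6 is down to just 4, so r8c6=4.
Step 32. [r3c1∈{2}] r3c1 is down to just 2, so r3c1=2.
Step 33. [r2c8∈{7}] r2c8's peers cover all but 7 ⇒ r2c8=7.
Step 34. [r5c2∈{1}] r5c2 is down to just 1, so r5c2=1.
Step 35. [r8c4∈{6}] only 6 remains possible at r8c4. So r8c4=6.
Step 36. [r8c2∈{2}] r8c2's peers cover all but 2, so r8c2=2.
Step 37. [r6c7∈{8}] r6c7 is down to just 8 ⇒ r6c7=8.
Step 38. [r7c2∈{7}] r7c2 is down to just 7 ⇒ r7c2=7.
Step 39. [r9c3∈{3}] r9c3 has the single candidate 3. So r9c3=3.

Answer: 5 4 6 8 3 7 2 9 1 / 1 8 9 2 4 6 3 7 5 / 2 3 7 5 9 1 4 6 8 / 8 6 5 4 2 3 9 1 7 / 3 1 2 9 7 8 5 4 6 / 7 9 4 1 6 5 8 3 2 / 6 7 8 3 5 9 1 2 4 / 9 2 1 6 8 4 7 5 3 / 4 5 3 7 1 2 6 8 9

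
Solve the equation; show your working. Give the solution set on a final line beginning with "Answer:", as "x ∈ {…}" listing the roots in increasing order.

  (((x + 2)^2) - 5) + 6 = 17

Step 1. [(((x + 2)^2) - 5) + 6 = 17] peel the +6: subtract 6 from each side ⇒ sub: ((x + 2)^2) - 5 = 11.
Step 2. [((x + 2)^2) - 5 = 11] peel the -5: add 5 from each side, so sub: (x + 2)^2 = 16.
Step 3. [(x + 2)^2 = 16] √ both sides: 16 ≥ 0 gives two branches ⇒ sqrt: x + 2 = 4 or -4.
Step 4. [x + 2 = 4 or -4] +2 is outermost — subtract 2 both sides ⇒ sub: x = 2 or -6.

Answer: x ∈ {-6, 2}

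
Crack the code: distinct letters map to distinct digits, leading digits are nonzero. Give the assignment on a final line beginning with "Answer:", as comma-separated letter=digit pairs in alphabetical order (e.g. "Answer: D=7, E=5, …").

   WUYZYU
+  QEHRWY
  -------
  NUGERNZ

Step 1. [col 1: U + Y ≡ Z (mod 10)] several values work for U in column 1 (U + Y ≡ Z (mod 10), carry-in 0); try U=2, so U=2.
Step 2. [col 1: U + Y ≡ Z (mod 10)] column 1 (U + Y ≡ Z (mod 10), carry-in 0) doesn't pin Z yet; pick Z=9 and continue ⇒ Z=9.
Step 3. [col 1: U + Y ≡ Z (mod 10)] column 1: given U=2, Z=9, carry-in 0, and digits 2,9 already taken and all letters distinct, U+Y≡Z (mod 10) forces Y=7, so Y=7.
Step 4. [col 2: Y + W ≡ N (mod 10)] N=1 is one option consistent with column 2 (Y + W ≡ N (mod 10), carry-in 0) — take it. So N=1.
Step 5. [col 2: Y + W ≡ N (mod 10)] in column 2 we have Y+W≡N with carry-in 0; given Y=7, N=1 and digits 1,2,7,9 already taken and all letters distinct, that pins W to 4. So W=4.
Step 6. [col 3: Z + R ≡ R (mod 10)] several values work for R in column 3 (Z + R ≡ R (mod 10), carry-in 1); try R=0. So R=0.
Step 7. [col 4: Y + H ≡ E (mod 10)] several values work for H in column 4 (Y + H ≡ E (mod 10), carry-in 1); try H=5, so H=5.
Step 8. [col 4: Y + H ≡ E (mod 10)] column 4 reads Y+H+carry(1)=E with Y=7, H=5; with digits 0,1,2,4,5,7,9 already taken and all letters distinct, the only value for E is 3 ⇒ E=3.
Step 9. [col 5: U + E ≡ G (mod 10)] column 5: given U=2, E=3, carry-in 1, and digits 0,1,2,3,4,5,7,9 already taken and all letters distinct, U+E≡G (mod 10) forces G=6. So G=6.
Step 10. [col 6: W + Q ≡ U (mod 10)] in column 6 we have W+Q≡U with carry-in 0; given W=4, U=2 and digits 0,1,2,3,4,5,6,7,9 already taken and all letters distinct, that pins Q to 8 ⇒ Q=8.

Answer: E=3, G=6, H=5, N=1, Q=8, R=0, U=2, W=4, Y=7, Z=9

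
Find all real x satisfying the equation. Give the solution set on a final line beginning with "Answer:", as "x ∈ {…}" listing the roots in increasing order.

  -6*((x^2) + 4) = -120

Step 1. [-6*((x^2) + 4) = -120] -6·(inner) — divide through by -6, so div: (x^2) + 4 = 20.
Step 2. [(x^2) + 4 = 20] 4 comes off first (subtract 4), so sub: x^2 = 16.
Step 3. [x^2 = 16] √ both sides: 16 ≥ 0 gives two branches ⇒ sqrt: x = 4 or -4.

Answer: x ∈ {-4, 4}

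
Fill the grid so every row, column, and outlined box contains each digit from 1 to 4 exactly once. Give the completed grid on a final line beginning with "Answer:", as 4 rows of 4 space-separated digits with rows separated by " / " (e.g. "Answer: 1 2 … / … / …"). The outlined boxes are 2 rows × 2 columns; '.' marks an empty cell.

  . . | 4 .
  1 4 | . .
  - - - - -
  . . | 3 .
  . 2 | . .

Step 1. [r1c4∈{1,2,3}] row 1 places 1 nowhere but r1c4, so r1c4=1.
Step 2. [r4c1∈{3,4}] r4c1 is the only open cell in row 4 admitting 3, so r4c1=3.
Step 3. [r3c4∈{2,4}] r3c4 is the only open cell in row 3 admitting 2, so r3c4=2.
Step 4. [r3c2∈{1}] only 1 remains possible at r3c2, so r3c2=1.
Step 5. [r1c1∈{2}] only 2 remains possible at r1c1, so r1c1=2.
Step 6. [r4c3∈{1}] nothing but 1 survives at r4c3, so r4c3=1.
Step 7. [r2c3∈{2}] only 2 remains possible at r2c3 ⇒ r2c3=2.
Step 8. [r4c4∈{4}] r4c4 has the single candidate 4. So r4c4=4.
Step 9. [r2c4∈{3}] r2c4's peers cover all but 3, so r2c4=3.
Step 10. [r3c1∈{4}] r3c1 has the single candidate 4 ⇒ r3c1=4.
Step 11. [r1c2∈{3}] r1c2 is down to just 3. So r1c2=3.

Answer: 2 3 4 1 / 1 4 2 3 / 4 1 3 2 / 3 2 1 4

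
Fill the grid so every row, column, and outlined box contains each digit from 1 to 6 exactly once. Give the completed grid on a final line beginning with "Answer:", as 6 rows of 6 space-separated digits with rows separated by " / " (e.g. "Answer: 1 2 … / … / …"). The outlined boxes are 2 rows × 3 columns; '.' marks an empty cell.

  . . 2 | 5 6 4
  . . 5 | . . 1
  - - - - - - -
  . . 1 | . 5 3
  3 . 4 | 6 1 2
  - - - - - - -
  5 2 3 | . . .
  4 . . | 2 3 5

Step 1. [r3c2∈{6}] only 6 remains possible at r3c2. So r3c2=6.
Step 2. [r1c2∈{1,3}] 3 has one home in row 1: r1c2, so r1c2=3.
Step 3. [r3c4∈{4}] only 4 remains possible at r3c4 ⇒ r3c4=4.
Step 4. [r6c3∈{6}] r6c3's peers cover all but 6 ⇒ r6c3=6.
Step 5. [r1c1∈{1}] r1c1 has the single candidate 1, so r1c1=1.
Step 6. [r5c6∈{6}] only 6 remains possible at r5c6. So r5c6=6.
Step 7. [r2c2∈{4}] r2c2 has the single candidate 4. So r2c2=4.
Step 8. [r4c2∈{5}] only 5 remains possible at r4c2, so r4c2=5.
Step 9. [r2c1∈{6}] only 6 remains possible at r2c1. So r2c1=6.
Step 10. [r2c5∈{2}] r2c5 has the single candidate 2. So r2c5=2.
Step 11. [r3c1∈{2}] nothing but 2 survives at r3c1, so r3c1=2.
Step 12. [r5c5∈{4}] r5c5's peers cover all but 4. So r5c5=4.
Step 13. [r2c4∈{3}] r2c4 is down to just 3 ⇒ r2c4=3.
Step 14. [r5c4∈{1}] nothing but 1 survives at r5c4, so r5c4=1.
Step 15. [r6c2∈{1}] r6c2 has the single candidate 1, so r6c2=1.

Answer: 1 3 2 5 6 4 / 6 4 5 3 2 1 / 2 6 1 4 5 3 / 3 5 4 6 1 2 / 5 2 3 1 4 6 / 4 1 6 2 3 5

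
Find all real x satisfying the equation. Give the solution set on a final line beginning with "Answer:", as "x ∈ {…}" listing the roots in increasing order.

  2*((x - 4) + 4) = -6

Step 1. [2*((x - 4) + 4) = -6] 2 out front; divide by 2. So div: (x - 4) + 4 = -3.
Step 2. [(x - 4) + 4 = -3] 4 comes off first (subtract 4), so sub: x - 4 = -7.
Step 3. [x - 4 = -7] add 4: x sits inside (… - 4) ⇒ sub: x = -3.

Answer: x ∈ {-3}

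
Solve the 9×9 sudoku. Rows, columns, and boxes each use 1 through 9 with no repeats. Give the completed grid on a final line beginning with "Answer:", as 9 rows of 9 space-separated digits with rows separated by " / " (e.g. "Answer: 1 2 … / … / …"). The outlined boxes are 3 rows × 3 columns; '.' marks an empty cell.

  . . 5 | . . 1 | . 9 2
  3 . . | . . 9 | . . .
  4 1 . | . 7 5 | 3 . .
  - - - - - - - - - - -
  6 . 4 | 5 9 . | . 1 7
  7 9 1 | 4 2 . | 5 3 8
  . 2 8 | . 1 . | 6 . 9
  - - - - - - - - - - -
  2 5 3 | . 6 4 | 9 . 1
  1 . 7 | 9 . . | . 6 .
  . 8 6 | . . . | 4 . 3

Step 1. [r9c8∈{2,5,7}] in col 8, 2 fits only at r9c8, so r9c8=2.
Step 2. [r8c7∈{8}] nothing but 8 survives at r8c7, so r8c7=8.
Step 3. [r2c8∈{4,5,7,8}] 5 has one home in col 8: r2c8 ⇒ r2c8=5.
Step 4. [r7c4∈{7,8}] 8 has one home in row 7: r7c4, so r7c4=8.
Step 5. [r1c5∈{3,4,8}] r1c5 is the only open cell in row 1 admitting 4 ⇒ r1c5=4.
Step 6. [r3c9∈{6}] r3c9's peers cover all but 6. So r3c9=6.
Step 7. [r1c4∈{3,6}] across row 1, 3 lands solely at r1c4, so r1c4=3.
Step 8. [r6c6∈{3,7}] r6c6 is the only open cell in row 6 admitting 3. So r6c6=3.
Step 9. [r3c4∈{2}] r3c4 is down to just 2, so r3c4=2.
Step 10. [r1c7∈{7}] r1c7 is down to just 7. So r1c7=7.
Step 11. [r9c6∈{7}] only 7 remains possible at r9c6. So r9c6=7.
Step 12. [r1c2∈{6}] r1c2 is down to just 6. So r1c2=6.
Step 13. [r9c5∈{5}] r9c5's peers cover all but 5, so r9c5=5.
Step 14. [r6c8∈{4}] only 4 remains possible at r6c8 ⇒ r6c8=4.
Step 15. [r4c2∈{3}] r4c2's peers cover all but 3. So r4c2=3.
Step 16. [r8c9∈{5}] r8c9 is down to just 5, so r8c9=5.
Step 17. [r2c7∈{1}] r2c7 is down to just 1. So r2c7=1.
Step 18. [r9c1∈{9}] nothing but 9 survives at r9c1. So r9c1=9.
Step 19. [r4c6∈{8}] nothing but 8 survives at r4c6, so r4c6=8.
Step 20. [r3c3∈{9}] r3c3 is down to just 9 ⇒ r3c3=9.
Step 21. [r2c4∈{6}] r2c4 is down to just 6 ⇒ r2c4=6.
Step 22. [r8c5∈{3}] nothing but 3 survives at r8c5, so r8c5=3.
Step 23. [r3c8∈{8}] r3c8 is down to just 8 ⇒ r3c8=8.
Step 24. [r4c7∈{2}] r4c7 has the single candidate 2. So r4c7=2.
Step 25. [r8c2∈{4}] r8c2 is down to just 4, so r8c2=4.
Step 26. [r6c1∈{5}] only 5 remains possible at r6c1 ⇒ r6c1=5.
Step 27. [r2c5∈{8}] only 8 remains possible at r2c5, so r2c5=8.
Step 28. [r9c4∈{1}] r9c4 has the single candidate 1, so r9c4=1.
Step 29. [r2c3∈{2}] r2c3 is down to just 2. So r2c3=2.
Step 30. [r6c4∈{7}] only 7 remains possible at r6c4 ⇒ r6c4=7.
Step 31. [r1c1∈{8}] r1c1's peers cover all but 8 ⇒ r1c1=8.
Step 32. [r7c8∈{7}] r7c8 is down to just 7. So r7c8=7.
Step 33. [r2c2∈{7}] nothing but 7 survives at r2c2 ⇒ r2c2=7.
Step 34. [r5c6∈{6}] nothing but 6 survives at r5c6. So r5c6=6.
Step 35. [r8c6∈{2}] r8c6 is down to just 2. So r8c6=2.
Step 36. [r2c9∈{4}] nothing but 4 survives at r2c9. So r2c9=4.

Answer: 8 6 5 3 4 1 7 9 2 / 3 7 2 6 8 9 1 5 4 / 4 1 9 2 7 5 3 8 6 / 6 3 4 5 9 8 2 1 7 / 7 9 1 4 2 6 5 3 8 / 5 2 8 7 1 3 6 4 9 / 2 5 3 8 6 4 9 7 1 / 1 4 7 9 3 2 8 6 5 / 9 8 6 1 5 7 4 2 3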